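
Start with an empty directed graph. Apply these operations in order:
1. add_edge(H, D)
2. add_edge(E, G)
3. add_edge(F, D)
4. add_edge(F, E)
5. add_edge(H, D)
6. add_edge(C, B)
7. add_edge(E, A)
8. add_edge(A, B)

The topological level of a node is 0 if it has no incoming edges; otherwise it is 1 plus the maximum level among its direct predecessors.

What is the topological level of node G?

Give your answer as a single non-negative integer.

Op 1: add_edge(H, D). Edges now: 1
Op 2: add_edge(E, G). Edges now: 2
Op 3: add_edge(F, D). Edges now: 3
Op 4: add_edge(F, E). Edges now: 4
Op 5: add_edge(H, D) (duplicate, no change). Edges now: 4
Op 6: add_edge(C, B). Edges now: 5
Op 7: add_edge(E, A). Edges now: 6
Op 8: add_edge(A, B). Edges now: 7
Compute levels (Kahn BFS):
  sources (in-degree 0): C, F, H
  process C: level=0
    C->B: in-degree(B)=1, level(B)>=1
  process F: level=0
    F->D: in-degree(D)=1, level(D)>=1
    F->E: in-degree(E)=0, level(E)=1, enqueue
  process H: level=0
    H->D: in-degree(D)=0, level(D)=1, enqueue
  process E: level=1
    E->A: in-degree(A)=0, level(A)=2, enqueue
    E->G: in-degree(G)=0, level(G)=2, enqueue
  process D: level=1
  process A: level=2
    A->B: in-degree(B)=0, level(B)=3, enqueue
  process G: level=2
  process B: level=3
All levels: A:2, B:3, C:0, D:1, E:1, F:0, G:2, H:0
level(G) = 2

Answer: 2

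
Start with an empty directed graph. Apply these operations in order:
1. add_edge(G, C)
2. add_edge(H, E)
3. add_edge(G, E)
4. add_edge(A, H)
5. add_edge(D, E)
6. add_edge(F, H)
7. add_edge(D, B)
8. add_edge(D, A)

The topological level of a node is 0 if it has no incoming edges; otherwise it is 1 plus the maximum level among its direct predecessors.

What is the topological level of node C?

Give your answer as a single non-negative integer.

Answer: 1

Derivation:
Op 1: add_edge(G, C). Edges now: 1
Op 2: add_edge(H, E). Edges now: 2
Op 3: add_edge(G, E). Edges now: 3
Op 4: add_edge(A, H). Edges now: 4
Op 5: add_edge(D, E). Edges now: 5
Op 6: add_edge(F, H). Edges now: 6
Op 7: add_edge(D, B). Edges now: 7
Op 8: add_edge(D, A). Edges now: 8
Compute levels (Kahn BFS):
  sources (in-degree 0): D, F, G
  process D: level=0
    D->A: in-degree(A)=0, level(A)=1, enqueue
    D->B: in-degree(B)=0, level(B)=1, enqueue
    D->E: in-degree(E)=2, level(E)>=1
  process F: level=0
    F->H: in-degree(H)=1, level(H)>=1
  process G: level=0
    G->C: in-degree(C)=0, level(C)=1, enqueue
    G->E: in-degree(E)=1, level(E)>=1
  process A: level=1
    A->H: in-degree(H)=0, level(H)=2, enqueue
  process B: level=1
  process C: level=1
  process H: level=2
    H->E: in-degree(E)=0, level(E)=3, enqueue
  process E: level=3
All levels: A:1, B:1, C:1, D:0, E:3, F:0, G:0, H:2
level(C) = 1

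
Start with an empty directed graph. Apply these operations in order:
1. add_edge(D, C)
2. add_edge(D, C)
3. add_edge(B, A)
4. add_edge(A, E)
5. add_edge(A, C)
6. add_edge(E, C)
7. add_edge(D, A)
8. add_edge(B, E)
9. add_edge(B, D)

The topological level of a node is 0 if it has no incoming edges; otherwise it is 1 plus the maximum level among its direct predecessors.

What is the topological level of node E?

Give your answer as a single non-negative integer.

Answer: 3

Derivation:
Op 1: add_edge(D, C). Edges now: 1
Op 2: add_edge(D, C) (duplicate, no change). Edges now: 1
Op 3: add_edge(B, A). Edges now: 2
Op 4: add_edge(A, E). Edges now: 3
Op 5: add_edge(A, C). Edges now: 4
Op 6: add_edge(E, C). Edges now: 5
Op 7: add_edge(D, A). Edges now: 6
Op 8: add_edge(B, E). Edges now: 7
Op 9: add_edge(B, D). Edges now: 8
Compute levels (Kahn BFS):
  sources (in-degree 0): B
  process B: level=0
    B->A: in-degree(A)=1, level(A)>=1
    B->D: in-degree(D)=0, level(D)=1, enqueue
    B->E: in-degree(E)=1, level(E)>=1
  process D: level=1
    D->A: in-degree(A)=0, level(A)=2, enqueue
    D->C: in-degree(C)=2, level(C)>=2
  process A: level=2
    A->C: in-degree(C)=1, level(C)>=3
    A->E: in-degree(E)=0, level(E)=3, enqueue
  process E: level=3
    E->C: in-degree(C)=0, level(C)=4, enqueue
  process C: level=4
All levels: A:2, B:0, C:4, D:1, E:3
level(E) = 3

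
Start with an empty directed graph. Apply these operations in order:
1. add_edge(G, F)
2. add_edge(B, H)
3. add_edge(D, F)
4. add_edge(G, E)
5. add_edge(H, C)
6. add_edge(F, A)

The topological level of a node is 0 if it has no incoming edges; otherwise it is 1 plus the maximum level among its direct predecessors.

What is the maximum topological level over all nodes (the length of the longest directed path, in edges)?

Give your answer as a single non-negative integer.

Answer: 2

Derivation:
Op 1: add_edge(G, F). Edges now: 1
Op 2: add_edge(B, H). Edges now: 2
Op 3: add_edge(D, F). Edges now: 3
Op 4: add_edge(G, E). Edges now: 4
Op 5: add_edge(H, C). Edges now: 5
Op 6: add_edge(F, A). Edges now: 6
Compute levels (Kahn BFS):
  sources (in-degree 0): B, D, G
  process B: level=0
    B->H: in-degree(H)=0, level(H)=1, enqueue
  process D: level=0
    D->F: in-degree(F)=1, level(F)>=1
  process G: level=0
    G->E: in-degree(E)=0, level(E)=1, enqueue
    G->F: in-degree(F)=0, level(F)=1, enqueue
  process H: level=1
    H->C: in-degree(C)=0, level(C)=2, enqueue
  process E: level=1
  process F: level=1
    F->A: in-degree(A)=0, level(A)=2, enqueue
  process C: level=2
  process A: level=2
All levels: A:2, B:0, C:2, D:0, E:1, F:1, G:0, H:1
max level = 2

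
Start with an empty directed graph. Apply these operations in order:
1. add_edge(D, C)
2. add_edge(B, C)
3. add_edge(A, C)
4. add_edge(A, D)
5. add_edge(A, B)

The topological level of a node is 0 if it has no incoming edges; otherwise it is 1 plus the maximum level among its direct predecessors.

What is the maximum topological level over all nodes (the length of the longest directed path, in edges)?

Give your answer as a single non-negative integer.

Op 1: add_edge(D, C). Edges now: 1
Op 2: add_edge(B, C). Edges now: 2
Op 3: add_edge(A, C). Edges now: 3
Op 4: add_edge(A, D). Edges now: 4
Op 5: add_edge(A, B). Edges now: 5
Compute levels (Kahn BFS):
  sources (in-degree 0): A
  process A: level=0
    A->B: in-degree(B)=0, level(B)=1, enqueue
    A->C: in-degree(C)=2, level(C)>=1
    A->D: in-degree(D)=0, level(D)=1, enqueue
  process B: level=1
    B->C: in-degree(C)=1, level(C)>=2
  process D: level=1
    D->C: in-degree(C)=0, level(C)=2, enqueue
  process C: level=2
All levels: A:0, B:1, C:2, D:1
max level = 2

Answer: 2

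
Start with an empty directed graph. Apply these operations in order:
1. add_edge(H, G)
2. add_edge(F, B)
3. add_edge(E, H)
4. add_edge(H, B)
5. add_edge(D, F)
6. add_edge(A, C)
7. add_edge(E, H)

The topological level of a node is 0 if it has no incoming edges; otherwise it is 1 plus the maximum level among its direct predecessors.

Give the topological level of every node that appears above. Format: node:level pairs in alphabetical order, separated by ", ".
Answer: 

Op 1: add_edge(H, G). Edges now: 1
Op 2: add_edge(F, B). Edges now: 2
Op 3: add_edge(E, H). Edges now: 3
Op 4: add_edge(H, B). Edges now: 4
Op 5: add_edge(D, F). Edges now: 5
Op 6: add_edge(A, C). Edges now: 6
Op 7: add_edge(E, H) (duplicate, no change). Edges now: 6
Compute levels (Kahn BFS):
  sources (in-degree 0): A, D, E
  process A: level=0
    A->C: in-degree(C)=0, level(C)=1, enqueue
  process D: level=0
    D->F: in-degree(F)=0, level(F)=1, enqueue
  process E: level=0
    E->H: in-degree(H)=0, level(H)=1, enqueue
  process C: level=1
  process F: level=1
    F->B: in-degree(B)=1, level(B)>=2
  process H: level=1
    H->B: in-degree(B)=0, level(B)=2, enqueue
    H->G: in-degree(G)=0, level(G)=2, enqueue
  process B: level=2
  process G: level=2
All levels: A:0, B:2, C:1, D:0, E:0, F:1, G:2, H:1

Answer: A:0, B:2, C:1, D:0, E:0, F:1, G:2, H:1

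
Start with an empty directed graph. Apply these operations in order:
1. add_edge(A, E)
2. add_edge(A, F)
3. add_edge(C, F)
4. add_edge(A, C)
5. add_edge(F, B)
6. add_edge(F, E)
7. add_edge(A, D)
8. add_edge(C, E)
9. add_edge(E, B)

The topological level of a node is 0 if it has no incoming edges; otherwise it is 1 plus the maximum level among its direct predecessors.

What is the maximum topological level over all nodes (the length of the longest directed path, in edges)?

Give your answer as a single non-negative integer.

Op 1: add_edge(A, E). Edges now: 1
Op 2: add_edge(A, F). Edges now: 2
Op 3: add_edge(C, F). Edges now: 3
Op 4: add_edge(A, C). Edges now: 4
Op 5: add_edge(F, B). Edges now: 5
Op 6: add_edge(F, E). Edges now: 6
Op 7: add_edge(A, D). Edges now: 7
Op 8: add_edge(C, E). Edges now: 8
Op 9: add_edge(E, B). Edges now: 9
Compute levels (Kahn BFS):
  sources (in-degree 0): A
  process A: level=0
    A->C: in-degree(C)=0, level(C)=1, enqueue
    A->D: in-degree(D)=0, level(D)=1, enqueue
    A->E: in-degree(E)=2, level(E)>=1
    A->F: in-degree(F)=1, level(F)>=1
  process C: level=1
    C->E: in-degree(E)=1, level(E)>=2
    C->F: in-degree(F)=0, level(F)=2, enqueue
  process D: level=1
  process F: level=2
    F->B: in-degree(B)=1, level(B)>=3
    F->E: in-degree(E)=0, level(E)=3, enqueue
  process E: level=3
    E->B: in-degree(B)=0, level(B)=4, enqueue
  process B: level=4
All levels: A:0, B:4, C:1, D:1, E:3, F:2
max level = 4

Answer: 4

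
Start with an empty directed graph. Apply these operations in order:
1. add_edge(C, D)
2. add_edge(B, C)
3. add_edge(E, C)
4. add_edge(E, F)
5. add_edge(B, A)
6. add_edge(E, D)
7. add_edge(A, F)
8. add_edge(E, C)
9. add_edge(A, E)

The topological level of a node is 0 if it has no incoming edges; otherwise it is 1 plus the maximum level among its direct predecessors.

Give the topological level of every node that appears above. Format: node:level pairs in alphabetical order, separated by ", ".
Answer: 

Op 1: add_edge(C, D). Edges now: 1
Op 2: add_edge(B, C). Edges now: 2
Op 3: add_edge(E, C). Edges now: 3
Op 4: add_edge(E, F). Edges now: 4
Op 5: add_edge(B, A). Edges now: 5
Op 6: add_edge(E, D). Edges now: 6
Op 7: add_edge(A, F). Edges now: 7
Op 8: add_edge(E, C) (duplicate, no change). Edges now: 7
Op 9: add_edge(A, E). Edges now: 8
Compute levels (Kahn BFS):
  sources (in-degree 0): B
  process B: level=0
    B->A: in-degree(A)=0, level(A)=1, enqueue
    B->C: in-degree(C)=1, level(C)>=1
  process A: level=1
    A->E: in-degree(E)=0, level(E)=2, enqueue
    A->F: in-degree(F)=1, level(F)>=2
  process E: level=2
    E->C: in-degree(C)=0, level(C)=3, enqueue
    E->D: in-degree(D)=1, level(D)>=3
    E->F: in-degree(F)=0, level(F)=3, enqueue
  process C: level=3
    C->D: in-degree(D)=0, level(D)=4, enqueue
  process F: level=3
  process D: level=4
All levels: A:1, B:0, C:3, D:4, E:2, F:3

Answer: A:1, B:0, C:3, D:4, E:2, F:3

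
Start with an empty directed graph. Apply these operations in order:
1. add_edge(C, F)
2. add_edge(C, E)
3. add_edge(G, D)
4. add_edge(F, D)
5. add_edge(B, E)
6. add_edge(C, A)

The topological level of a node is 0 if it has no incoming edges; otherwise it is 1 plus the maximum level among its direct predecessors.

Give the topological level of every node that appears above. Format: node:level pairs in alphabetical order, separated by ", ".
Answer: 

Answer: A:1, B:0, C:0, D:2, E:1, F:1, G:0

Derivation:
Op 1: add_edge(C, F). Edges now: 1
Op 2: add_edge(C, E). Edges now: 2
Op 3: add_edge(G, D). Edges now: 3
Op 4: add_edge(F, D). Edges now: 4
Op 5: add_edge(B, E). Edges now: 5
Op 6: add_edge(C, A). Edges now: 6
Compute levels (Kahn BFS):
  sources (in-degree 0): B, C, G
  process B: level=0
    B->E: in-degree(E)=1, level(E)>=1
  process C: level=0
    C->A: in-degree(A)=0, level(A)=1, enqueue
    C->E: in-degree(E)=0, level(E)=1, enqueue
    C->F: in-degree(F)=0, level(F)=1, enqueue
  process G: level=0
    G->D: in-degree(D)=1, level(D)>=1
  process A: level=1
  process E: level=1
  process F: level=1
    F->D: in-degree(D)=0, level(D)=2, enqueue
  process D: level=2
All levels: A:1, B:0, C:0, D:2, E:1, F:1, G:0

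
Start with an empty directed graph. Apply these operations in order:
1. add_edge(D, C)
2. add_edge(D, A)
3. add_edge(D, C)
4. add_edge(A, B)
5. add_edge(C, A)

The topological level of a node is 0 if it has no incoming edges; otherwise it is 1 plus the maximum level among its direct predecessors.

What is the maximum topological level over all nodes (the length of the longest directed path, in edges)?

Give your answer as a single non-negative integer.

Answer: 3

Derivation:
Op 1: add_edge(D, C). Edges now: 1
Op 2: add_edge(D, A). Edges now: 2
Op 3: add_edge(D, C) (duplicate, no change). Edges now: 2
Op 4: add_edge(A, B). Edges now: 3
Op 5: add_edge(C, A). Edges now: 4
Compute levels (Kahn BFS):
  sources (in-degree 0): D
  process D: level=0
    D->A: in-degree(A)=1, level(A)>=1
    D->C: in-degree(C)=0, level(C)=1, enqueue
  process C: level=1
    C->A: in-degree(A)=0, level(A)=2, enqueue
  process A: level=2
    A->B: in-degree(B)=0, level(B)=3, enqueue
  process B: level=3
All levels: A:2, B:3, C:1, D:0
max level = 3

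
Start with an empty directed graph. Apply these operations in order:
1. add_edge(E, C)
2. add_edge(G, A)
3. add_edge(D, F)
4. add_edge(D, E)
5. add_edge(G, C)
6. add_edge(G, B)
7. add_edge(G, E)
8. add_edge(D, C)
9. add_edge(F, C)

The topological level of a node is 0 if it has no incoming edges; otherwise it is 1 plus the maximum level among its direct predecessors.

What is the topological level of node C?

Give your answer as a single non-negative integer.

Op 1: add_edge(E, C). Edges now: 1
Op 2: add_edge(G, A). Edges now: 2
Op 3: add_edge(D, F). Edges now: 3
Op 4: add_edge(D, E). Edges now: 4
Op 5: add_edge(G, C). Edges now: 5
Op 6: add_edge(G, B). Edges now: 6
Op 7: add_edge(G, E). Edges now: 7
Op 8: add_edge(D, C). Edges now: 8
Op 9: add_edge(F, C). Edges now: 9
Compute levels (Kahn BFS):
  sources (in-degree 0): D, G
  process D: level=0
    D->C: in-degree(C)=3, level(C)>=1
    D->E: in-degree(E)=1, level(E)>=1
    D->F: in-degree(F)=0, level(F)=1, enqueue
  process G: level=0
    G->A: in-degree(A)=0, level(A)=1, enqueue
    G->B: in-degree(B)=0, level(B)=1, enqueue
    G->C: in-degree(C)=2, level(C)>=1
    G->E: in-degree(E)=0, level(E)=1, enqueue
  process F: level=1
    F->C: in-degree(C)=1, level(C)>=2
  process A: level=1
  process B: level=1
  process E: level=1
    E->C: in-degree(C)=0, level(C)=2, enqueue
  process C: level=2
All levels: A:1, B:1, C:2, D:0, E:1, F:1, G:0
level(C) = 2

Answer: 2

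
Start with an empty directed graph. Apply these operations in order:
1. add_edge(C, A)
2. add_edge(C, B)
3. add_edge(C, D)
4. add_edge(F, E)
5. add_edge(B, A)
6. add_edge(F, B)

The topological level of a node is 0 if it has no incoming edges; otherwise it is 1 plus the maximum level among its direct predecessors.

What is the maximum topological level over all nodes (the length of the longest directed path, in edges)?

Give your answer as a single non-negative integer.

Answer: 2

Derivation:
Op 1: add_edge(C, A). Edges now: 1
Op 2: add_edge(C, B). Edges now: 2
Op 3: add_edge(C, D). Edges now: 3
Op 4: add_edge(F, E). Edges now: 4
Op 5: add_edge(B, A). Edges now: 5
Op 6: add_edge(F, B). Edges now: 6
Compute levels (Kahn BFS):
  sources (in-degree 0): C, F
  process C: level=0
    C->A: in-degree(A)=1, level(A)>=1
    C->B: in-degree(B)=1, level(B)>=1
    C->D: in-degree(D)=0, level(D)=1, enqueue
  process F: level=0
    F->B: in-degree(B)=0, level(B)=1, enqueue
    F->E: in-degree(E)=0, level(E)=1, enqueue
  process D: level=1
  process B: level=1
    B->A: in-degree(A)=0, level(A)=2, enqueue
  process E: level=1
  process A: level=2
All levels: A:2, B:1, C:0, D:1, E:1, F:0
max level = 2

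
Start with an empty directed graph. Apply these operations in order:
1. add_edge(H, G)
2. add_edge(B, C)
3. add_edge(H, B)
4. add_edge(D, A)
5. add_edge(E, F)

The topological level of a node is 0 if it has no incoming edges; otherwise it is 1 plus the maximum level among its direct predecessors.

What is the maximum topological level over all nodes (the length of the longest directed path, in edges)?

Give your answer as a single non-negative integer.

Answer: 2

Derivation:
Op 1: add_edge(H, G). Edges now: 1
Op 2: add_edge(B, C). Edges now: 2
Op 3: add_edge(H, B). Edges now: 3
Op 4: add_edge(D, A). Edges now: 4
Op 5: add_edge(E, F). Edges now: 5
Compute levels (Kahn BFS):
  sources (in-degree 0): D, E, H
  process D: level=0
    D->A: in-degree(A)=0, level(A)=1, enqueue
  process E: level=0
    E->F: in-degree(F)=0, level(F)=1, enqueue
  process H: level=0
    H->B: in-degree(B)=0, level(B)=1, enqueue
    H->G: in-degree(G)=0, level(G)=1, enqueue
  process A: level=1
  process F: level=1
  process B: level=1
    B->C: in-degree(C)=0, level(C)=2, enqueue
  process G: level=1
  process C: level=2
All levels: A:1, B:1, C:2, D:0, E:0, F:1, G:1, H:0
max level = 2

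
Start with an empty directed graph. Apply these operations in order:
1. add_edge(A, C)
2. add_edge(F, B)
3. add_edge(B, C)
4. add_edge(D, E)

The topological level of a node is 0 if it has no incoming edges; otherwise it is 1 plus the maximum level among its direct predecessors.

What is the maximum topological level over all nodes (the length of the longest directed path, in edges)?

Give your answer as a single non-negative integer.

Op 1: add_edge(A, C). Edges now: 1
Op 2: add_edge(F, B). Edges now: 2
Op 3: add_edge(B, C). Edges now: 3
Op 4: add_edge(D, E). Edges now: 4
Compute levels (Kahn BFS):
  sources (in-degree 0): A, D, F
  process A: level=0
    A->C: in-degree(C)=1, level(C)>=1
  process D: level=0
    D->E: in-degree(E)=0, level(E)=1, enqueue
  process F: level=0
    F->B: in-degree(B)=0, level(B)=1, enqueue
  process E: level=1
  process B: level=1
    B->C: in-degree(C)=0, level(C)=2, enqueue
  process C: level=2
All levels: A:0, B:1, C:2, D:0, E:1, F:0
max level = 2

Answer: 2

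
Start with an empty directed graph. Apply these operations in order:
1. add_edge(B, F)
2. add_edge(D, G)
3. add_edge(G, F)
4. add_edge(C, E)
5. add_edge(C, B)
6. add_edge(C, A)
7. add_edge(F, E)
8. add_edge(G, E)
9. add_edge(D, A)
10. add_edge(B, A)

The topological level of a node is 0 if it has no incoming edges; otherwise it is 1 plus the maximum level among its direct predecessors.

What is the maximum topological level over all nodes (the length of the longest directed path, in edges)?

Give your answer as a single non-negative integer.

Op 1: add_edge(B, F). Edges now: 1
Op 2: add_edge(D, G). Edges now: 2
Op 3: add_edge(G, F). Edges now: 3
Op 4: add_edge(C, E). Edges now: 4
Op 5: add_edge(C, B). Edges now: 5
Op 6: add_edge(C, A). Edges now: 6
Op 7: add_edge(F, E). Edges now: 7
Op 8: add_edge(G, E). Edges now: 8
Op 9: add_edge(D, A). Edges now: 9
Op 10: add_edge(B, A). Edges now: 10
Compute levels (Kahn BFS):
  sources (in-degree 0): C, D
  process C: level=0
    C->A: in-degree(A)=2, level(A)>=1
    C->B: in-degree(B)=0, level(B)=1, enqueue
    C->E: in-degree(E)=2, level(E)>=1
  process D: level=0
    D->A: in-degree(A)=1, level(A)>=1
    D->G: in-degree(G)=0, level(G)=1, enqueue
  process B: level=1
    B->A: in-degree(A)=0, level(A)=2, enqueue
    B->F: in-degree(F)=1, level(F)>=2
  process G: level=1
    G->E: in-degree(E)=1, level(E)>=2
    G->F: in-degree(F)=0, level(F)=2, enqueue
  process A: level=2
  process F: level=2
    F->E: in-degree(E)=0, level(E)=3, enqueue
  process E: level=3
All levels: A:2, B:1, C:0, D:0, E:3, F:2, G:1
max level = 3

Answer: 3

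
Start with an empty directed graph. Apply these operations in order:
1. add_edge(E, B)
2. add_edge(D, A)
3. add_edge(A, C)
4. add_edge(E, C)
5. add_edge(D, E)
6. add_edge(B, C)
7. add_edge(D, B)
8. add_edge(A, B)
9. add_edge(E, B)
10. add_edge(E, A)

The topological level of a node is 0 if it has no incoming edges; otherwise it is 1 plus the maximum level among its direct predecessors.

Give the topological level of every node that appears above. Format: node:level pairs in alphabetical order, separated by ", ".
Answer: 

Answer: A:2, B:3, C:4, D:0, E:1

Derivation:
Op 1: add_edge(E, B). Edges now: 1
Op 2: add_edge(D, A). Edges now: 2
Op 3: add_edge(A, C). Edges now: 3
Op 4: add_edge(E, C). Edges now: 4
Op 5: add_edge(D, E). Edges now: 5
Op 6: add_edge(B, C). Edges now: 6
Op 7: add_edge(D, B). Edges now: 7
Op 8: add_edge(A, B). Edges now: 8
Op 9: add_edge(E, B) (duplicate, no change). Edges now: 8
Op 10: add_edge(E, A). Edges now: 9
Compute levels (Kahn BFS):
  sources (in-degree 0): D
  process D: level=0
    D->A: in-degree(A)=1, level(A)>=1
    D->B: in-degree(B)=2, level(B)>=1
    D->E: in-degree(E)=0, level(E)=1, enqueue
  process E: level=1
    E->A: in-degree(A)=0, level(A)=2, enqueue
    E->B: in-degree(B)=1, level(B)>=2
    E->C: in-degree(C)=2, level(C)>=2
  process A: level=2
    A->B: in-degree(B)=0, level(B)=3, enqueue
    A->C: in-degree(C)=1, level(C)>=3
  process B: level=3
    B->C: in-degree(C)=0, level(C)=4, enqueue
  process C: level=4
All levels: A:2, B:3, C:4, D:0, E:1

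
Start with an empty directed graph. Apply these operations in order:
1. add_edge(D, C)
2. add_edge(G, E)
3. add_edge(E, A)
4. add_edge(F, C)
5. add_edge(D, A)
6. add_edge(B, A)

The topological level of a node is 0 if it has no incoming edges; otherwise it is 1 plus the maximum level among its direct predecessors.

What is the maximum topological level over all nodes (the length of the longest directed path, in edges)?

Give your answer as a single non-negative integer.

Answer: 2

Derivation:
Op 1: add_edge(D, C). Edges now: 1
Op 2: add_edge(G, E). Edges now: 2
Op 3: add_edge(E, A). Edges now: 3
Op 4: add_edge(F, C). Edges now: 4
Op 5: add_edge(D, A). Edges now: 5
Op 6: add_edge(B, A). Edges now: 6
Compute levels (Kahn BFS):
  sources (in-degree 0): B, D, F, G
  process B: level=0
    B->A: in-degree(A)=2, level(A)>=1
  process D: level=0
    D->A: in-degree(A)=1, level(A)>=1
    D->C: in-degree(C)=1, level(C)>=1
  process F: level=0
    F->C: in-degree(C)=0, level(C)=1, enqueue
  process G: level=0
    G->E: in-degree(E)=0, level(E)=1, enqueue
  process C: level=1
  process E: level=1
    E->A: in-degree(A)=0, level(A)=2, enqueue
  process A: level=2
All levels: A:2, B:0, C:1, D:0, E:1, F:0, G:0
max level = 2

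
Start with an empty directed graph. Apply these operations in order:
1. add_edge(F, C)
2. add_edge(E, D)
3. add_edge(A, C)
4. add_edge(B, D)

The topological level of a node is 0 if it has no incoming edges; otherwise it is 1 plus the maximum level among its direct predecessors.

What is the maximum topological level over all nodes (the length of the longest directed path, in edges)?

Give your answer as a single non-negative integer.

Op 1: add_edge(F, C). Edges now: 1
Op 2: add_edge(E, D). Edges now: 2
Op 3: add_edge(A, C). Edges now: 3
Op 4: add_edge(B, D). Edges now: 4
Compute levels (Kahn BFS):
  sources (in-degree 0): A, B, E, F
  process A: level=0
    A->C: in-degree(C)=1, level(C)>=1
  process B: level=0
    B->D: in-degree(D)=1, level(D)>=1
  process E: level=0
    E->D: in-degree(D)=0, level(D)=1, enqueue
  process F: level=0
    F->C: in-degree(C)=0, level(C)=1, enqueue
  process D: level=1
  process C: level=1
All levels: A:0, B:0, C:1, D:1, E:0, F:0
max level = 1

Answer: 1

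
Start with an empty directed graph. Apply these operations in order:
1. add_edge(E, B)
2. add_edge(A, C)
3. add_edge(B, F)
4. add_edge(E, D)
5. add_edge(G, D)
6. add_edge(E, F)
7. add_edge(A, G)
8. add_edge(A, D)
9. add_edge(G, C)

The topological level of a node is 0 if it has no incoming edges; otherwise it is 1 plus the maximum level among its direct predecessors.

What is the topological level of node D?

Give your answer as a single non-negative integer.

Op 1: add_edge(E, B). Edges now: 1
Op 2: add_edge(A, C). Edges now: 2
Op 3: add_edge(B, F). Edges now: 3
Op 4: add_edge(E, D). Edges now: 4
Op 5: add_edge(G, D). Edges now: 5
Op 6: add_edge(E, F). Edges now: 6
Op 7: add_edge(A, G). Edges now: 7
Op 8: add_edge(A, D). Edges now: 8
Op 9: add_edge(G, C). Edges now: 9
Compute levels (Kahn BFS):
  sources (in-degree 0): A, E
  process A: level=0
    A->C: in-degree(C)=1, level(C)>=1
    A->D: in-degree(D)=2, level(D)>=1
    A->G: in-degree(G)=0, level(G)=1, enqueue
  process E: level=0
    E->B: in-degree(B)=0, level(B)=1, enqueue
    E->D: in-degree(D)=1, level(D)>=1
    E->F: in-degree(F)=1, level(F)>=1
  process G: level=1
    G->C: in-degree(C)=0, level(C)=2, enqueue
    G->D: in-degree(D)=0, level(D)=2, enqueue
  process B: level=1
    B->F: in-degree(F)=0, level(F)=2, enqueue
  process C: level=2
  process D: level=2
  process F: level=2
All levels: A:0, B:1, C:2, D:2, E:0, F:2, G:1
level(D) = 2

Answer: 2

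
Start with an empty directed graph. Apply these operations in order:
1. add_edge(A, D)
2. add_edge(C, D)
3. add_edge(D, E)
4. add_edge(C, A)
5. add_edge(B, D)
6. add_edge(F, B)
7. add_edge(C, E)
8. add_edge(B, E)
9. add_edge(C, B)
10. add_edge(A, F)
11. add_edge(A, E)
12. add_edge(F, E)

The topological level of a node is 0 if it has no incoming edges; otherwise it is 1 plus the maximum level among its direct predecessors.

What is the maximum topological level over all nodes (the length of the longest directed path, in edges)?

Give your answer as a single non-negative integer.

Answer: 5

Derivation:
Op 1: add_edge(A, D). Edges now: 1
Op 2: add_edge(C, D). Edges now: 2
Op 3: add_edge(D, E). Edges now: 3
Op 4: add_edge(C, A). Edges now: 4
Op 5: add_edge(B, D). Edges now: 5
Op 6: add_edge(F, B). Edges now: 6
Op 7: add_edge(C, E). Edges now: 7
Op 8: add_edge(B, E). Edges now: 8
Op 9: add_edge(C, B). Edges now: 9
Op 10: add_edge(A, F). Edges now: 10
Op 11: add_edge(A, E). Edges now: 11
Op 12: add_edge(F, E). Edges now: 12
Compute levels (Kahn BFS):
  sources (in-degree 0): C
  process C: level=0
    C->A: in-degree(A)=0, level(A)=1, enqueue
    C->B: in-degree(B)=1, level(B)>=1
    C->D: in-degree(D)=2, level(D)>=1
    C->E: in-degree(E)=4, level(E)>=1
  process A: level=1
    A->D: in-degree(D)=1, level(D)>=2
    A->E: in-degree(E)=3, level(E)>=2
    A->F: in-degree(F)=0, level(F)=2, enqueue
  process F: level=2
    F->B: in-degree(B)=0, level(B)=3, enqueue
    F->E: in-degree(E)=2, level(E)>=3
  process B: level=3
    B->D: in-degree(D)=0, level(D)=4, enqueue
    B->E: in-degree(E)=1, level(E)>=4
  process D: level=4
    D->E: in-degree(E)=0, level(E)=5, enqueue
  process E: level=5
All levels: A:1, B:3, C:0, D:4, E:5, F:2
max level = 5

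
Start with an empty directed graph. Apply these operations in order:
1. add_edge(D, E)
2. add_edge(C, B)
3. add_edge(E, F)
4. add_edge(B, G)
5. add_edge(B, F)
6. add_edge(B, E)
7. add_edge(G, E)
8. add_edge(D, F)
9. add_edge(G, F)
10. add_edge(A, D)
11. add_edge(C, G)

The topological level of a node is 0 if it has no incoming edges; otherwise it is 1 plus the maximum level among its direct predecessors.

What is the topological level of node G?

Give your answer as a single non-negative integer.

Answer: 2

Derivation:
Op 1: add_edge(D, E). Edges now: 1
Op 2: add_edge(C, B). Edges now: 2
Op 3: add_edge(E, F). Edges now: 3
Op 4: add_edge(B, G). Edges now: 4
Op 5: add_edge(B, F). Edges now: 5
Op 6: add_edge(B, E). Edges now: 6
Op 7: add_edge(G, E). Edges now: 7
Op 8: add_edge(D, F). Edges now: 8
Op 9: add_edge(G, F). Edges now: 9
Op 10: add_edge(A, D). Edges now: 10
Op 11: add_edge(C, G). Edges now: 11
Compute levels (Kahn BFS):
  sources (in-degree 0): A, C
  process A: level=0
    A->D: in-degree(D)=0, level(D)=1, enqueue
  process C: level=0
    C->B: in-degree(B)=0, level(B)=1, enqueue
    C->G: in-degree(G)=1, level(G)>=1
  process D: level=1
    D->E: in-degree(E)=2, level(E)>=2
    D->F: in-degree(F)=3, level(F)>=2
  process B: level=1
    B->E: in-degree(E)=1, level(E)>=2
    B->F: in-degree(F)=2, level(F)>=2
    B->G: in-degree(G)=0, level(G)=2, enqueue
  process G: level=2
    G->E: in-degree(E)=0, level(E)=3, enqueue
    G->F: in-degree(F)=1, level(F)>=3
  process E: level=3
    E->F: in-degree(F)=0, level(F)=4, enqueue
  process F: level=4
All levels: A:0, B:1, C:0, D:1, E:3, F:4, G:2
level(G) = 2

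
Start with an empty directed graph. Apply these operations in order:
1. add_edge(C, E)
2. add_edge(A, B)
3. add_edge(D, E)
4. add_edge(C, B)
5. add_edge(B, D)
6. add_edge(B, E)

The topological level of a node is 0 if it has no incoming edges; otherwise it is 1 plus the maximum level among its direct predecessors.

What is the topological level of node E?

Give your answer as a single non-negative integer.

Answer: 3

Derivation:
Op 1: add_edge(C, E). Edges now: 1
Op 2: add_edge(A, B). Edges now: 2
Op 3: add_edge(D, E). Edges now: 3
Op 4: add_edge(C, B). Edges now: 4
Op 5: add_edge(B, D). Edges now: 5
Op 6: add_edge(B, E). Edges now: 6
Compute levels (Kahn BFS):
  sources (in-degree 0): A, C
  process A: level=0
    A->B: in-degree(B)=1, level(B)>=1
  process C: level=0
    C->B: in-degree(B)=0, level(B)=1, enqueue
    C->E: in-degree(E)=2, level(E)>=1
  process B: level=1
    B->D: in-degree(D)=0, level(D)=2, enqueue
    B->E: in-degree(E)=1, level(E)>=2
  process D: level=2
    D->E: in-degree(E)=0, level(E)=3, enqueue
  process E: level=3
All levels: A:0, B:1, C:0, D:2, E:3
level(E) = 3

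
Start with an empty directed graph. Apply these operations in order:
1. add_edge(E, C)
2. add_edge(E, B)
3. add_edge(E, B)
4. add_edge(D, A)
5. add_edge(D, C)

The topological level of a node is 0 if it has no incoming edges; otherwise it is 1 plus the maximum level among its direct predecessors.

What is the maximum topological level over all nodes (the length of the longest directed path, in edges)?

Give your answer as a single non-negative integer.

Op 1: add_edge(E, C). Edges now: 1
Op 2: add_edge(E, B). Edges now: 2
Op 3: add_edge(E, B) (duplicate, no change). Edges now: 2
Op 4: add_edge(D, A). Edges now: 3
Op 5: add_edge(D, C). Edges now: 4
Compute levels (Kahn BFS):
  sources (in-degree 0): D, E
  process D: level=0
    D->A: in-degree(A)=0, level(A)=1, enqueue
    D->C: in-degree(C)=1, level(C)>=1
  process E: level=0
    E->B: in-degree(B)=0, level(B)=1, enqueue
    E->C: in-degree(C)=0, level(C)=1, enqueue
  process A: level=1
  process B: level=1
  process C: level=1
All levels: A:1, B:1, C:1, D:0, E:0
max level = 1

Answer: 1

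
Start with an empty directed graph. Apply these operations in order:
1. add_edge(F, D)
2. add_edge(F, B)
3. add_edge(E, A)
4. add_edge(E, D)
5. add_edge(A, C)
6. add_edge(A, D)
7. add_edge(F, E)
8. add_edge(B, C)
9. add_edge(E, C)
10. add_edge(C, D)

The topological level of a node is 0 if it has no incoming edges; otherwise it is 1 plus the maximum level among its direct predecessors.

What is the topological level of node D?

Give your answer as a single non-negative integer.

Answer: 4

Derivation:
Op 1: add_edge(F, D). Edges now: 1
Op 2: add_edge(F, B). Edges now: 2
Op 3: add_edge(E, A). Edges now: 3
Op 4: add_edge(E, D). Edges now: 4
Op 5: add_edge(A, C). Edges now: 5
Op 6: add_edge(A, D). Edges now: 6
Op 7: add_edge(F, E). Edges now: 7
Op 8: add_edge(B, C). Edges now: 8
Op 9: add_edge(E, C). Edges now: 9
Op 10: add_edge(C, D). Edges now: 10
Compute levels (Kahn BFS):
  sources (in-degree 0): F
  process F: level=0
    F->B: in-degree(B)=0, level(B)=1, enqueue
    F->D: in-degree(D)=3, level(D)>=1
    F->E: in-degree(E)=0, level(E)=1, enqueue
  process B: level=1
    B->C: in-degree(C)=2, level(C)>=2
  process E: level=1
    E->A: in-degree(A)=0, level(A)=2, enqueue
    E->C: in-degree(C)=1, level(C)>=2
    E->D: in-degree(D)=2, level(D)>=2
  process A: level=2
    A->C: in-degree(C)=0, level(C)=3, enqueue
    A->D: in-degree(D)=1, level(D)>=3
  process C: level=3
    C->D: in-degree(D)=0, level(D)=4, enqueue
  process D: level=4
All levels: A:2, B:1, C:3, D:4, E:1, F:0
level(D) = 4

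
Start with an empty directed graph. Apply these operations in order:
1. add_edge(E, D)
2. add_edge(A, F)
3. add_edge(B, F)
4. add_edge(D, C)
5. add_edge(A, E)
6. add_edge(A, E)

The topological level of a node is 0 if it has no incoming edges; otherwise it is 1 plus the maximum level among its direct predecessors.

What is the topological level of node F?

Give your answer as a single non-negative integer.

Answer: 1

Derivation:
Op 1: add_edge(E, D). Edges now: 1
Op 2: add_edge(A, F). Edges now: 2
Op 3: add_edge(B, F). Edges now: 3
Op 4: add_edge(D, C). Edges now: 4
Op 5: add_edge(A, E). Edges now: 5
Op 6: add_edge(A, E) (duplicate, no change). Edges now: 5
Compute levels (Kahn BFS):
  sources (in-degree 0): A, B
  process A: level=0
    A->E: in-degree(E)=0, level(E)=1, enqueue
    A->F: in-degree(F)=1, level(F)>=1
  process B: level=0
    B->F: in-degree(F)=0, level(F)=1, enqueue
  process E: level=1
    E->D: in-degree(D)=0, level(D)=2, enqueue
  process F: level=1
  process D: level=2
    D->C: in-degree(C)=0, level(C)=3, enqueue
  process C: level=3
All levels: A:0, B:0, C:3, D:2, E:1, F:1
level(F) = 1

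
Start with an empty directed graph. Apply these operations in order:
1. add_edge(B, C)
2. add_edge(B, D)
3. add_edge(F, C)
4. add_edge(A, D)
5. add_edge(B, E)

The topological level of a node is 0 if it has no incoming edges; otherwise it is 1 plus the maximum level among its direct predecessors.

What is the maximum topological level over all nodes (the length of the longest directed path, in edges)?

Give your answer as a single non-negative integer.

Op 1: add_edge(B, C). Edges now: 1
Op 2: add_edge(B, D). Edges now: 2
Op 3: add_edge(F, C). Edges now: 3
Op 4: add_edge(A, D). Edges now: 4
Op 5: add_edge(B, E). Edges now: 5
Compute levels (Kahn BFS):
  sources (in-degree 0): A, B, F
  process A: level=0
    A->D: in-degree(D)=1, level(D)>=1
  process B: level=0
    B->C: in-degree(C)=1, level(C)>=1
    B->D: in-degree(D)=0, level(D)=1, enqueue
    B->E: in-degree(E)=0, level(E)=1, enqueue
  process F: level=0
    F->C: in-degree(C)=0, level(C)=1, enqueue
  process D: level=1
  process E: level=1
  process C: level=1
All levels: A:0, B:0, C:1, D:1, E:1, F:0
max level = 1

Answer: 1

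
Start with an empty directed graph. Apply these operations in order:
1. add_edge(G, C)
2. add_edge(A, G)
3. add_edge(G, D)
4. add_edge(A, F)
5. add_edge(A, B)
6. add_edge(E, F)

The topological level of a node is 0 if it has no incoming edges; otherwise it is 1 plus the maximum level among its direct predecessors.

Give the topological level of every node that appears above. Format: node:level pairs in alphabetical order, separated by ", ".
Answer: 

Op 1: add_edge(G, C). Edges now: 1
Op 2: add_edge(A, G). Edges now: 2
Op 3: add_edge(G, D). Edges now: 3
Op 4: add_edge(A, F). Edges now: 4
Op 5: add_edge(A, B). Edges now: 5
Op 6: add_edge(E, F). Edges now: 6
Compute levels (Kahn BFS):
  sources (in-degree 0): A, E
  process A: level=0
    A->B: in-degree(B)=0, level(B)=1, enqueue
    A->F: in-degree(F)=1, level(F)>=1
    A->G: in-degree(G)=0, level(G)=1, enqueue
  process E: level=0
    E->F: in-degree(F)=0, level(F)=1, enqueue
  process B: level=1
  process G: level=1
    G->C: in-degree(C)=0, level(C)=2, enqueue
    G->D: in-degree(D)=0, level(D)=2, enqueue
  process F: level=1
  process C: level=2
  process D: level=2
All levels: A:0, B:1, C:2, D:2, E:0, F:1, G:1

Answer: A:0, B:1, C:2, D:2, E:0, F:1, G:1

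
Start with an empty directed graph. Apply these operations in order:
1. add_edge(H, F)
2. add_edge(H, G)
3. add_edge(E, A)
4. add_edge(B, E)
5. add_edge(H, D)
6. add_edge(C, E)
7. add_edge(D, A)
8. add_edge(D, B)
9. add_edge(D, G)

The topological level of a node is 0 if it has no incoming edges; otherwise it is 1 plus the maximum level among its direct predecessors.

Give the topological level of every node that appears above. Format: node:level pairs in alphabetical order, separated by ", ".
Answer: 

Op 1: add_edge(H, F). Edges now: 1
Op 2: add_edge(H, G). Edges now: 2
Op 3: add_edge(E, A). Edges now: 3
Op 4: add_edge(B, E). Edges now: 4
Op 5: add_edge(H, D). Edges now: 5
Op 6: add_edge(C, E). Edges now: 6
Op 7: add_edge(D, A). Edges now: 7
Op 8: add_edge(D, B). Edges now: 8
Op 9: add_edge(D, G). Edges now: 9
Compute levels (Kahn BFS):
  sources (in-degree 0): C, H
  process C: level=0
    C->E: in-degree(E)=1, level(E)>=1
  process H: level=0
    H->D: in-degree(D)=0, level(D)=1, enqueue
    H->F: in-degree(F)=0, level(F)=1, enqueue
    H->G: in-degree(G)=1, level(G)>=1
  process D: level=1
    D->A: in-degree(A)=1, level(A)>=2
    D->B: in-degree(B)=0, level(B)=2, enqueue
    D->G: in-degree(G)=0, level(G)=2, enqueue
  process F: level=1
  process B: level=2
    B->E: in-degree(E)=0, level(E)=3, enqueue
  process G: level=2
  process E: level=3
    E->A: in-degree(A)=0, level(A)=4, enqueue
  process A: level=4
All levels: A:4, B:2, C:0, D:1, E:3, F:1, G:2, H:0

Answer: A:4, B:2, C:0, D:1, E:3, F:1, G:2, H:0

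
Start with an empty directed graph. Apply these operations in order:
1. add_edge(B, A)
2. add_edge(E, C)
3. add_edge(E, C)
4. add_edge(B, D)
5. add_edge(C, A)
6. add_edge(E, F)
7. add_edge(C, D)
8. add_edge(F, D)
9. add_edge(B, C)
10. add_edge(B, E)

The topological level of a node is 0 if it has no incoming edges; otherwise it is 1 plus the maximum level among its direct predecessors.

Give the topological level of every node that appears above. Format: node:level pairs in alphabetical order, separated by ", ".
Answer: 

Op 1: add_edge(B, A). Edges now: 1
Op 2: add_edge(E, C). Edges now: 2
Op 3: add_edge(E, C) (duplicate, no change). Edges now: 2
Op 4: add_edge(B, D). Edges now: 3
Op 5: add_edge(C, A). Edges now: 4
Op 6: add_edge(E, F). Edges now: 5
Op 7: add_edge(C, D). Edges now: 6
Op 8: add_edge(F, D). Edges now: 7
Op 9: add_edge(B, C). Edges now: 8
Op 10: add_edge(B, E). Edges now: 9
Compute levels (Kahn BFS):
  sources (in-degree 0): B
  process B: level=0
    B->A: in-degree(A)=1, level(A)>=1
    B->C: in-degree(C)=1, level(C)>=1
    B->D: in-degree(D)=2, level(D)>=1
    B->E: in-degree(E)=0, level(E)=1, enqueue
  process E: level=1
    E->C: in-degree(C)=0, level(C)=2, enqueue
    E->F: in-degree(F)=0, level(F)=2, enqueue
  process C: level=2
    C->A: in-degree(A)=0, level(A)=3, enqueue
    C->D: in-degree(D)=1, level(D)>=3
  process F: level=2
    F->D: in-degree(D)=0, level(D)=3, enqueue
  process A: level=3
  process D: level=3
All levels: A:3, B:0, C:2, D:3, E:1, F:2

Answer: A:3, B:0, C:2, D:3, E:1, F:2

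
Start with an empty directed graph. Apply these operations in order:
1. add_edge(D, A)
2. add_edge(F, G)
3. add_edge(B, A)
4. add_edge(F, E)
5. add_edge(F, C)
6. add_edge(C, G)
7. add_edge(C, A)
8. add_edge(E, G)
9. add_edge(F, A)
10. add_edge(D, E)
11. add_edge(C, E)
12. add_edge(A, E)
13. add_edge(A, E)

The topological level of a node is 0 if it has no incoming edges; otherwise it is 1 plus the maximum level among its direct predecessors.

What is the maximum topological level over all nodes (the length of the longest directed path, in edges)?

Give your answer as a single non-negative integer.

Op 1: add_edge(D, A). Edges now: 1
Op 2: add_edge(F, G). Edges now: 2
Op 3: add_edge(B, A). Edges now: 3
Op 4: add_edge(F, E). Edges now: 4
Op 5: add_edge(F, C). Edges now: 5
Op 6: add_edge(C, G). Edges now: 6
Op 7: add_edge(C, A). Edges now: 7
Op 8: add_edge(E, G). Edges now: 8
Op 9: add_edge(F, A). Edges now: 9
Op 10: add_edge(D, E). Edges now: 10
Op 11: add_edge(C, E). Edges now: 11
Op 12: add_edge(A, E). Edges now: 12
Op 13: add_edge(A, E) (duplicate, no change). Edges now: 12
Compute levels (Kahn BFS):
  sources (in-degree 0): B, D, F
  process B: level=0
    B->A: in-degree(A)=3, level(A)>=1
  process D: level=0
    D->A: in-degree(A)=2, level(A)>=1
    D->E: in-degree(E)=3, level(E)>=1
  process F: level=0
    F->A: in-degree(A)=1, level(A)>=1
    F->C: in-degree(C)=0, level(C)=1, enqueue
    F->E: in-degree(E)=2, level(E)>=1
    F->G: in-degree(G)=2, level(G)>=1
  process C: level=1
    C->A: in-degree(A)=0, level(A)=2, enqueue
    C->E: in-degree(E)=1, level(E)>=2
    C->G: in-degree(G)=1, level(G)>=2
  process A: level=2
    A->E: in-degree(E)=0, level(E)=3, enqueue
  process E: level=3
    E->G: in-degree(G)=0, level(G)=4, enqueue
  process G: level=4
All levels: A:2, B:0, C:1, D:0, E:3, F:0, G:4
max level = 4

Answer: 4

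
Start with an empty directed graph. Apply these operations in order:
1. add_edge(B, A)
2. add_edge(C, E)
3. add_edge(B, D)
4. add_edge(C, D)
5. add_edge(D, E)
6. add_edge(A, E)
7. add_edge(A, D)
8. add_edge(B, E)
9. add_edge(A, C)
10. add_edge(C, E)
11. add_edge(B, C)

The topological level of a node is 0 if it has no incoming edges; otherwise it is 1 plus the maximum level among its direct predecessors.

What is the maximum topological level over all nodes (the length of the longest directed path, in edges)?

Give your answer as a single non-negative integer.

Answer: 4

Derivation:
Op 1: add_edge(B, A). Edges now: 1
Op 2: add_edge(C, E). Edges now: 2
Op 3: add_edge(B, D). Edges now: 3
Op 4: add_edge(C, D). Edges now: 4
Op 5: add_edge(D, E). Edges now: 5
Op 6: add_edge(A, E). Edges now: 6
Op 7: add_edge(A, D). Edges now: 7
Op 8: add_edge(B, E). Edges now: 8
Op 9: add_edge(A, C). Edges now: 9
Op 10: add_edge(C, E) (duplicate, no change). Edges now: 9
Op 11: add_edge(B, C). Edges now: 10
Compute levels (Kahn BFS):
  sources (in-degree 0): B
  process B: level=0
    B->A: in-degree(A)=0, level(A)=1, enqueue
    B->C: in-degree(C)=1, level(C)>=1
    B->D: in-degree(D)=2, level(D)>=1
    B->E: in-degree(E)=3, level(E)>=1
  process A: level=1
    A->C: in-degree(C)=0, level(C)=2, enqueue
    A->D: in-degree(D)=1, level(D)>=2
    A->E: in-degree(E)=2, level(E)>=2
  process C: level=2
    C->D: in-degree(D)=0, level(D)=3, enqueue
    C->E: in-degree(E)=1, level(E)>=3
  process D: level=3
    D->E: in-degree(E)=0, level(E)=4, enqueue
  process E: level=4
All levels: A:1, B:0, C:2, D:3, E:4
max level = 4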